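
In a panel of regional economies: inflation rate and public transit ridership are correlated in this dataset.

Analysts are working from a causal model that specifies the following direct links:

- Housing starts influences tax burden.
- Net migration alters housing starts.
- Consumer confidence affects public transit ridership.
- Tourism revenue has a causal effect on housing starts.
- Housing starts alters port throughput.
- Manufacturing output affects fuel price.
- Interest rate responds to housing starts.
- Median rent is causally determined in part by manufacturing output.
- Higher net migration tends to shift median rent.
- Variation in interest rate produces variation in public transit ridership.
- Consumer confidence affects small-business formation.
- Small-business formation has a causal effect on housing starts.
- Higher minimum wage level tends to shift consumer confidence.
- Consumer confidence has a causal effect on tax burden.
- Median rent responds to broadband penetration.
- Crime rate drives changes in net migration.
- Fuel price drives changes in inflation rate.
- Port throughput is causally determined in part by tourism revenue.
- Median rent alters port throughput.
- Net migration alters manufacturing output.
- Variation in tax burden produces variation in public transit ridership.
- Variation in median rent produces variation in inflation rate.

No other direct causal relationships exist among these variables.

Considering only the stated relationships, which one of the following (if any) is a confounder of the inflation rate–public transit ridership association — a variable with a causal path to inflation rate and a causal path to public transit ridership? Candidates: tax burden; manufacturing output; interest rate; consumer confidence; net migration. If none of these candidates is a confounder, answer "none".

net migration

Net migration causes inflation rate (net migration → median rent → inflation rate) and also causes public transit ridership (net migration → housing starts → interest rate → public transit ridership); it is a common cause of both.
Each of the other candidates lacks a causal path to at least one of inflation rate and public transit ridership, so they do not confound the relationship.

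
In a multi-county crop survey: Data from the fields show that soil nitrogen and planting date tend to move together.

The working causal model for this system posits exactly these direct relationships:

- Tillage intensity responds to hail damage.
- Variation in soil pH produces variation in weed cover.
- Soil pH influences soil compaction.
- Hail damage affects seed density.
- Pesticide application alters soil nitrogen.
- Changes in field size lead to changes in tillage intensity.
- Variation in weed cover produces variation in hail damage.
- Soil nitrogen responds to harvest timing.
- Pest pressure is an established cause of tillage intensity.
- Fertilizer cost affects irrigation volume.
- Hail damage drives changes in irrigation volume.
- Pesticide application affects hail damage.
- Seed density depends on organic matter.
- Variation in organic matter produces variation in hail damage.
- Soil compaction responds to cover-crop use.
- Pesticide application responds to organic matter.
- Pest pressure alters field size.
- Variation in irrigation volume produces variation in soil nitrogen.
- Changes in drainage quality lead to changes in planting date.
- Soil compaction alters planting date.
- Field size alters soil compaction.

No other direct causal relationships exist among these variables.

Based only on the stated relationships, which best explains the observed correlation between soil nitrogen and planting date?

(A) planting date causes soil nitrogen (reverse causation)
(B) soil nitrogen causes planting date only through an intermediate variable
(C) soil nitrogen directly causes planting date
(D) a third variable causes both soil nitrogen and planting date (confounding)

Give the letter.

Soil pH causes soil nitrogen (soil pH → weed cover → hail damage → irrigation volume → soil nitrogen) and planting date (soil pH → soil compaction → planting date) — a common cause creating the correlation.
There is no stated path from soil nitrogen to planting date or from planting date to soil nitrogen, so neither direct nor reverse causation applies.

D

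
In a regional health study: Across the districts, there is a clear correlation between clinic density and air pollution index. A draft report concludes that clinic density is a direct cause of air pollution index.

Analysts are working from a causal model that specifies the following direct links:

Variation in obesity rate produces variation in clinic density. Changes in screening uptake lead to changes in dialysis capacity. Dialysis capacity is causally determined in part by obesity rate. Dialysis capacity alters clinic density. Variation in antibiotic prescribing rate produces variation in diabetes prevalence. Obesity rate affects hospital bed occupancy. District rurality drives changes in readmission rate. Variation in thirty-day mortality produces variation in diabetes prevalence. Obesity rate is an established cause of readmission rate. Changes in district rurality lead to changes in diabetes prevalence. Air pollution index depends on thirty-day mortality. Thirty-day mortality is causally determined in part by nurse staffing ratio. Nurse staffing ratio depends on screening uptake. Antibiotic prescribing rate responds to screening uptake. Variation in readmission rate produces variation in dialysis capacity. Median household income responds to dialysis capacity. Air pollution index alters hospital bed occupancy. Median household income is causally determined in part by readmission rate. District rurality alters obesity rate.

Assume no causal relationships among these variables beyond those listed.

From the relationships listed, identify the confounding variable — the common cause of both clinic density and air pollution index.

screening uptake

Screening uptake has a causal path to clinic density (screening uptake → dialysis capacity → clinic density) and a separate causal path to air pollution index (screening uptake → nurse staffing ratio → thirty-day mortality → air pollution index), so it is a common cause of both.
No stated relationship gives clinic density a causal route to air pollution index, so the correlation is explained by the shared upstream cause rather than a direct effect.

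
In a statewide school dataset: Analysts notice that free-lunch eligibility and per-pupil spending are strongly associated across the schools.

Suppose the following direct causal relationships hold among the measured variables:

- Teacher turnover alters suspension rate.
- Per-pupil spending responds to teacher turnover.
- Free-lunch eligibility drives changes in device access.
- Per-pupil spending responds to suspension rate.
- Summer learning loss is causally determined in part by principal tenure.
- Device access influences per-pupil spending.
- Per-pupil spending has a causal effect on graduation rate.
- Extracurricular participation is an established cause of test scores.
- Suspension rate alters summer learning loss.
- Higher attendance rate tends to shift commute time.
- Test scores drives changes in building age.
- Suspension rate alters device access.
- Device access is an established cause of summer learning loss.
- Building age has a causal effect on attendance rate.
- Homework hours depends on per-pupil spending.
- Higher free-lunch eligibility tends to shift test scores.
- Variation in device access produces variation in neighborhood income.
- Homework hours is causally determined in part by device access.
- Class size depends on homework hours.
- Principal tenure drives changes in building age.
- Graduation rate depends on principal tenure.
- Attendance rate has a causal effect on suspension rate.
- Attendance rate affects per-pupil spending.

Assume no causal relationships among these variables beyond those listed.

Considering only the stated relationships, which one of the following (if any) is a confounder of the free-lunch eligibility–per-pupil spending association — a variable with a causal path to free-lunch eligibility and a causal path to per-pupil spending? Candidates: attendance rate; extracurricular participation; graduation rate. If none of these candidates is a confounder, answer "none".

None of the listed candidates has causal paths to both free-lunch eligibility and per-pupil spending in the stated relationships, so none is a common cause.

none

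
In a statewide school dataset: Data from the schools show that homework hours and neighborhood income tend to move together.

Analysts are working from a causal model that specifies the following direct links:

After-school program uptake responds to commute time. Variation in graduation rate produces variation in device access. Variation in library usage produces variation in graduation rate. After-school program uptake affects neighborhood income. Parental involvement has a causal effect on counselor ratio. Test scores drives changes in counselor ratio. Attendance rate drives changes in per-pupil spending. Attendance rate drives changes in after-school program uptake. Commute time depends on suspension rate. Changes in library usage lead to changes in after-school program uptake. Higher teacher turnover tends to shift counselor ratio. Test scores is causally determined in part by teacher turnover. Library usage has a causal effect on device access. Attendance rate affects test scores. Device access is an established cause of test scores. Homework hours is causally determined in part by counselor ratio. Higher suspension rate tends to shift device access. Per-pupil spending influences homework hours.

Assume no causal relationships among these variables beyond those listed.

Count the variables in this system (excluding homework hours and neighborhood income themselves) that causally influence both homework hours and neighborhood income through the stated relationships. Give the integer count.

The common causes are: attendance rate (to homework hours via attendance rate → per-pupil spending → homework hours; to neighborhood income via attendance rate → after-school program uptake → neighborhood income); library usage (to homework hours via library usage → device access → test scores → counselor ratio → homework hours; to neighborhood income via library usage → after-school program uptake → neighborhood income); suspension rate (to homework hours via suspension rate → device access → test scores → counselor ratio → homework hours; to neighborhood income via suspension rate → commute time → after-school program uptake → neighborhood income).
Every other variable lacks a causal path to at least one of homework hours and neighborhood income.

3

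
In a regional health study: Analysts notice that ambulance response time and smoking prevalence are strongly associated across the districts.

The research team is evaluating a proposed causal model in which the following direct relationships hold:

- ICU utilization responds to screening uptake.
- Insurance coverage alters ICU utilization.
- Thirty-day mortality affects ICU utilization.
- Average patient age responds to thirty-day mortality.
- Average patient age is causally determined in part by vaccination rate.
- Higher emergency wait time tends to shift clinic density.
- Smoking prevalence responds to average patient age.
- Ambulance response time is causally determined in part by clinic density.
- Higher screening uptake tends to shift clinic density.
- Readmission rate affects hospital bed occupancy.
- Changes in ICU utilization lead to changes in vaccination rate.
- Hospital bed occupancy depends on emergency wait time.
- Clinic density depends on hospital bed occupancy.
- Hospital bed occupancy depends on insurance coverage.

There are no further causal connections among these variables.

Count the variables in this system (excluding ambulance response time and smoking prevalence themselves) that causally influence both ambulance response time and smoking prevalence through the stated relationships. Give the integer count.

The common causes are: insurance coverage (to ambulance response time via insurance coverage → hospital bed occupancy → clinic density → ambulance response time; to smoking prevalence via insurance coverage → ICU utilization → vaccination rate → average patient age → smoking prevalence); screening uptake (to ambulance response time via screening uptake → clinic density → ambulance response time; to smoking prevalence via screening uptake → ICU utilization → vaccination rate → average patient age → smoking prevalence).
Every other variable lacks a causal path to at least one of ambulance response time and smoking prevalence.

2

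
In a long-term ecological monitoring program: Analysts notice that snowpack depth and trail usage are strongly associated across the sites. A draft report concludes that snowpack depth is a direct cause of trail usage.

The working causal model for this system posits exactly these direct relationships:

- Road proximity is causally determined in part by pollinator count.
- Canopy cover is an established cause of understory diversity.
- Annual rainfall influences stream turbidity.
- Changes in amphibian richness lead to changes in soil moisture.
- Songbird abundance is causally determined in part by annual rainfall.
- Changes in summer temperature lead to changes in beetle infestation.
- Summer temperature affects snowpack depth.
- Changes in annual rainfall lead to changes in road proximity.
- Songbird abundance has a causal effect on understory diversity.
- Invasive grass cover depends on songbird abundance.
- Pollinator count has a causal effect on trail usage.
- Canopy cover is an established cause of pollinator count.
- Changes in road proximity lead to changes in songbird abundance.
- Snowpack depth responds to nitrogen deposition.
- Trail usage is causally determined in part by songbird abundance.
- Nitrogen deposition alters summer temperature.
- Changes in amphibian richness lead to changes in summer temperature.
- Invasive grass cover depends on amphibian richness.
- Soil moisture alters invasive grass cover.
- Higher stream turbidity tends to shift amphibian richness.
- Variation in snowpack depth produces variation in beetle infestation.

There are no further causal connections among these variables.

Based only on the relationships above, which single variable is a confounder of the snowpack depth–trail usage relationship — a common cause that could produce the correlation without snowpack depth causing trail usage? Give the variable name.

annual rainfall

Annual rainfall has a causal path to snowpack depth (annual rainfall → stream turbidity → amphibian richness → summer temperature → snowpack depth) and a separate causal path to trail usage (annual rainfall → songbird abundance → trail usage), so it is a common cause of both.
No stated relationship gives snowpack depth a causal route to trail usage, so the correlation is explained by the shared upstream cause rather than a direct effect.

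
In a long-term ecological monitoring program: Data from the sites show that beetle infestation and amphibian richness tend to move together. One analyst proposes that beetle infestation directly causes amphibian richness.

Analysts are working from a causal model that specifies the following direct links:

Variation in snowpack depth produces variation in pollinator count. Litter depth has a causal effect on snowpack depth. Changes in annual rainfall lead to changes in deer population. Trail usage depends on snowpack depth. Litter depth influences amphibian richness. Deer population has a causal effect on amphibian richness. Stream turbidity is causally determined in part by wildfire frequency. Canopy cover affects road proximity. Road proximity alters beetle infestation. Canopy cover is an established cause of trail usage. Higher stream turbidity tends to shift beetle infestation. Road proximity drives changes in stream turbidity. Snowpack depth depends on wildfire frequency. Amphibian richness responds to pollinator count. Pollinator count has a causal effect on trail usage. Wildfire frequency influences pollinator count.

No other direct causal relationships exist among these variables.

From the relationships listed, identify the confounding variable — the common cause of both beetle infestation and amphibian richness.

Wildfire frequency has a causal path to beetle infestation (wildfire frequency → stream turbidity → beetle infestation) and a separate causal path to amphibian richness (wildfire frequency → pollinator count → amphibian richness), so it is a common cause of both.
No stated relationship gives beetle infestation a causal route to amphibian richness, so the correlation is explained by the shared upstream cause rather than a direct effect.

wildfire frequency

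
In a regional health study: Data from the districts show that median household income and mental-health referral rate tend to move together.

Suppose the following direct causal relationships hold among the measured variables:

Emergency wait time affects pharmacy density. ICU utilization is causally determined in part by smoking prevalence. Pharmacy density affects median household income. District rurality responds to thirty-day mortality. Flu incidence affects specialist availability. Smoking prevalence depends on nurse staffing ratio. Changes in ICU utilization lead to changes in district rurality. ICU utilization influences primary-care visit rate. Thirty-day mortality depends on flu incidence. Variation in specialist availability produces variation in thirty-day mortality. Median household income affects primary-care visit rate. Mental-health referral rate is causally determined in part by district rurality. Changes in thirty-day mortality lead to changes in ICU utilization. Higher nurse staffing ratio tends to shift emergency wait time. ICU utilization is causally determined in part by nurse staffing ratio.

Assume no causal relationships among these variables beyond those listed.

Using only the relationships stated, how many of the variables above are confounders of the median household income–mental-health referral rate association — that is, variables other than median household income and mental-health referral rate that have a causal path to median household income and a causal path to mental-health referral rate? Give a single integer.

The common causes are: nurse staffing ratio (to median household income via nurse staffing ratio → emergency wait time → pharmacy density → median household income; to mental-health referral rate via nurse staffing ratio → ICU utilization → district rurality → mental-health referral rate).
Every other variable lacks a causal path to at least one of median household income and mental-health referral rate.

1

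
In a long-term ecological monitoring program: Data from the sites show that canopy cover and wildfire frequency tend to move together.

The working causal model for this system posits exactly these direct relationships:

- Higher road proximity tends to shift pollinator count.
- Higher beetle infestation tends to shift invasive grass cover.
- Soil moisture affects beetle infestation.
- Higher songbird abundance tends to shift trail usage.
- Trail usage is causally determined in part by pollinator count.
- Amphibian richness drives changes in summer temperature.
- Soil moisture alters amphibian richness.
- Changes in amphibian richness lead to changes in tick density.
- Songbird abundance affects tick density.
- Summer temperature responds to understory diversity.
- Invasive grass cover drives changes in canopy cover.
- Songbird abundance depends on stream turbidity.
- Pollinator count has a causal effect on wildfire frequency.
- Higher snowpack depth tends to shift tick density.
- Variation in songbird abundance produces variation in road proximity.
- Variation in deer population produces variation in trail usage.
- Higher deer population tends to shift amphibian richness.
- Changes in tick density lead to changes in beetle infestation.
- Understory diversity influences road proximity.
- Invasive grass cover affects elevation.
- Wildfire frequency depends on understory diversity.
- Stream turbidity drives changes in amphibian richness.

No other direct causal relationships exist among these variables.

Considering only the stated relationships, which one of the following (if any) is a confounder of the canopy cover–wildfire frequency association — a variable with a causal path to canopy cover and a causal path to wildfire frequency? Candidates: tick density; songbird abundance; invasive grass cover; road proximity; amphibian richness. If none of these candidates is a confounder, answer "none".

Songbird abundance causes canopy cover (songbird abundance → tick density → beetle infestation → invasive grass cover → canopy cover) and also causes wildfire frequency (songbird abundance → road proximity → pollinator count → wildfire frequency); it is a common cause of both.
Each of the other candidates lacks a causal path to at least one of canopy cover and wildfire frequency, so they do not confound the relationship.

songbird abundance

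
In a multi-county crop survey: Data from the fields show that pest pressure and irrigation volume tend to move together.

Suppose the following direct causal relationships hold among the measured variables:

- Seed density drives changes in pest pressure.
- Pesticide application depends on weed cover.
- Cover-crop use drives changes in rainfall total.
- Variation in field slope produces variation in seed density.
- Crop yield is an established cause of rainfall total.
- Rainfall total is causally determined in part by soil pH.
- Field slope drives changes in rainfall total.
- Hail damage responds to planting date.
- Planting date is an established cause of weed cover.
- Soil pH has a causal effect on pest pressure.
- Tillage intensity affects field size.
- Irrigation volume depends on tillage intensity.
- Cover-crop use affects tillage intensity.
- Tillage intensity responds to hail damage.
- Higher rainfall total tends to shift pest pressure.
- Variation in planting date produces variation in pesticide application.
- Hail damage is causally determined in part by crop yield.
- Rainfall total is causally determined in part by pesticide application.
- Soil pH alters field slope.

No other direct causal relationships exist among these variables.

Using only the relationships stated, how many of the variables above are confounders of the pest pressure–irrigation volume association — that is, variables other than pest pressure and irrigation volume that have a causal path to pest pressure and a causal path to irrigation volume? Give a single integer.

3

The common causes are: cover-crop use (to pest pressure via cover-crop use → rainfall total → pest pressure; to irrigation volume via cover-crop use → tillage intensity → irrigation volume); crop yield (to pest pressure via crop yield → rainfall total → pest pressure; to irrigation volume via crop yield → hail damage → tillage intensity → irrigation volume); planting date (to pest pressure via planting date → pesticide application → rainfall total → pest pressure; to irrigation volume via planting date → hail damage → tillage intensity → irrigation volume).
Every other variable lacks a causal path to at least one of pest pressure and irrigation volume.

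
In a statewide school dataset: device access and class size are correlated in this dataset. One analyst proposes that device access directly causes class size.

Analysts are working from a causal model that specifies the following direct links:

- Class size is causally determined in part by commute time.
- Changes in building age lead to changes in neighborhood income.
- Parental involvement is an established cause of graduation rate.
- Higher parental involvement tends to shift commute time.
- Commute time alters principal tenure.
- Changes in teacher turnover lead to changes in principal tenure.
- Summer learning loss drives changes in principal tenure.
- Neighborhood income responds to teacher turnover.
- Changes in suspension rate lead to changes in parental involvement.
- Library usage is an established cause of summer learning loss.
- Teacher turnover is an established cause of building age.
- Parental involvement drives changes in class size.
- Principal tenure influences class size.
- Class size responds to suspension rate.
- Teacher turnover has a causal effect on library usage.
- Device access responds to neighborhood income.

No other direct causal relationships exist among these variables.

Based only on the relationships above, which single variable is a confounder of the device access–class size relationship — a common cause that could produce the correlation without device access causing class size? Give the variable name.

teacher turnover

Teacher turnover has a causal path to device access (teacher turnover → neighborhood income → device access) and a separate causal path to class size (teacher turnover → principal tenure → class size), so it is a common cause of both.
No stated relationship gives device access a causal route to class size, so the correlation is explained by the shared upstream cause rather than a direct effect.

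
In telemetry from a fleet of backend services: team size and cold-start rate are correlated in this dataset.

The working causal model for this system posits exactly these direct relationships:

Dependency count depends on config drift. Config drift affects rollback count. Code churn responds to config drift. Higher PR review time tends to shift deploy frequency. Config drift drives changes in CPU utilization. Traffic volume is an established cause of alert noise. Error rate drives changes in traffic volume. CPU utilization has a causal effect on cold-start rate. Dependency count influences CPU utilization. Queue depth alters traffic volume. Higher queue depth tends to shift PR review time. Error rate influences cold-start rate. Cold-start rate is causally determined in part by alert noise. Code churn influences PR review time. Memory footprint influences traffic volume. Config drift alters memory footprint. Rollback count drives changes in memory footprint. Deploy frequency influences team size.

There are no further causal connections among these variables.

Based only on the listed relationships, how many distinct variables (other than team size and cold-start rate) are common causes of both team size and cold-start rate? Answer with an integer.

2

The common causes are: config drift (to team size via config drift → code churn → PR review time → deploy frequency → team size; to cold-start rate via config drift → CPU utilization → cold-start rate); queue depth (to team size via queue depth → PR review time → deploy frequency → team size; to cold-start rate via queue depth → traffic volume → alert noise → cold-start rate).
Every other variable lacks a causal path to at least one of team size and cold-start rate.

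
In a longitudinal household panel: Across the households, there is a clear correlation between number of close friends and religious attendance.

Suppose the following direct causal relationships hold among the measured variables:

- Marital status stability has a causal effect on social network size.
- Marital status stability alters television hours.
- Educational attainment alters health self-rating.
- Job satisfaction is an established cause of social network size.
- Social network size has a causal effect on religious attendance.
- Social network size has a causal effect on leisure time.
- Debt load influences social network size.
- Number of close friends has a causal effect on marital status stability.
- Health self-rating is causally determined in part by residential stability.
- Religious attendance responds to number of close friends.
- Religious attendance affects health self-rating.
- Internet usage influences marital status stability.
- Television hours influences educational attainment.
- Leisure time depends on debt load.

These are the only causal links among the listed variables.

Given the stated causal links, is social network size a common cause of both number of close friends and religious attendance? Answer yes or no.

Social network size has no stated causal path to number of close friends. A confounder must cause both variables, so social network size does not qualify.

no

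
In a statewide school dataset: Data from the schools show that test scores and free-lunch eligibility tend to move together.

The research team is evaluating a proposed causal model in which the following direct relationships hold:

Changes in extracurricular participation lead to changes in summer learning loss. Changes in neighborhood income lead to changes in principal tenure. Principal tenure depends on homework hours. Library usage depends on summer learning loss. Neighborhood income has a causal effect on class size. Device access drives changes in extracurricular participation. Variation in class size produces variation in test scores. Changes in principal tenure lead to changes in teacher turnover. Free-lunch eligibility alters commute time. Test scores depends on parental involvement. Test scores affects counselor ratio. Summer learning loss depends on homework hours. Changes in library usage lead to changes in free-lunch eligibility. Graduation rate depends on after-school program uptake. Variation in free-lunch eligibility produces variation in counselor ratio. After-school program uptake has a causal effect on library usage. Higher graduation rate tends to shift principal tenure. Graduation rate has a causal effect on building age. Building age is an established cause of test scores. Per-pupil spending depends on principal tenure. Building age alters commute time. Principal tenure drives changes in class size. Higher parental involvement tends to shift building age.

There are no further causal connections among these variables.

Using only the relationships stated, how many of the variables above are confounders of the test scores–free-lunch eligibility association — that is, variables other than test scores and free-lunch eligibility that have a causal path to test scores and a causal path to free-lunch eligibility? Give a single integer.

The common causes are: after-school program uptake (to test scores via after-school program uptake → graduation rate → building age → test scores; to free-lunch eligibility via after-school program uptake → library usage → free-lunch eligibility); homework hours (to test scores via homework hours → principal tenure → class size → test scores; to free-lunch eligibility via homework hours → summer learning loss → library usage → free-lunch eligibility).
Every other variable lacks a causal path to at least one of test scores and free-lunch eligibility.

2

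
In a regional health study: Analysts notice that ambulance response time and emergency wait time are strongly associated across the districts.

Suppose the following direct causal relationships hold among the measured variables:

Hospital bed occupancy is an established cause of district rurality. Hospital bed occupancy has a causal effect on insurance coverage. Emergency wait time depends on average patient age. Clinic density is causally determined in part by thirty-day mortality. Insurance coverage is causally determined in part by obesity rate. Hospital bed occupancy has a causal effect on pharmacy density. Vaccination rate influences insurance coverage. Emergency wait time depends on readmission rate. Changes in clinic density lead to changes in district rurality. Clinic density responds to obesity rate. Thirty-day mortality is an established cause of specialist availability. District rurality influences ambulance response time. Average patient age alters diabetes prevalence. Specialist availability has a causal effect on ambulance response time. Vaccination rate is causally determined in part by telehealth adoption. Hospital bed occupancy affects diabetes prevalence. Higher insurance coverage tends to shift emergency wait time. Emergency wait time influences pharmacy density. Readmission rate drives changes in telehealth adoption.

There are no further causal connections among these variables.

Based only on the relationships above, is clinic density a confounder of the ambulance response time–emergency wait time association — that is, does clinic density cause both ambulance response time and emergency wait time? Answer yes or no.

Clinic density has no stated causal path to emergency wait time. A confounder must cause both variables, so clinic density does not qualify.

no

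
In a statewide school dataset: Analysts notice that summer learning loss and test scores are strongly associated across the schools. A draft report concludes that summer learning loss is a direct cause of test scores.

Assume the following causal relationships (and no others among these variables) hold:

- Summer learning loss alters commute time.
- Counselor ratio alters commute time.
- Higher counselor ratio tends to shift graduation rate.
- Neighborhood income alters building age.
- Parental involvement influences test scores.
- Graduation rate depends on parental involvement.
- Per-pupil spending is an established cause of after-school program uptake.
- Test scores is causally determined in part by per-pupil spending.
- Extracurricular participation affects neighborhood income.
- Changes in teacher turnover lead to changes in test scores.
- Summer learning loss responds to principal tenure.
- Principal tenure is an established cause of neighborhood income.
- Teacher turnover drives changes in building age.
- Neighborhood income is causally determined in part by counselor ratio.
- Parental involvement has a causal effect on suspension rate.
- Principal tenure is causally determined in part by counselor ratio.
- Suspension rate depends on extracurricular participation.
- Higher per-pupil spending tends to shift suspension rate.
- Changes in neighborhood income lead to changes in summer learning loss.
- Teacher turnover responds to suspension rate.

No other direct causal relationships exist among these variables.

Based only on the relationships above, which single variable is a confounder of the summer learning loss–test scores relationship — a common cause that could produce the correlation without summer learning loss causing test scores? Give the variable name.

extracurricular participation

Extracurricular participation has a causal path to summer learning loss (extracurricular participation → neighborhood income → summer learning loss) and a separate causal path to test scores (extracurricular participation → suspension rate → teacher turnover → test scores), so it is a common cause of both.
No stated relationship gives summer learning loss a causal route to test scores, so the correlation is explained by the shared upstream cause rather than a direct effect.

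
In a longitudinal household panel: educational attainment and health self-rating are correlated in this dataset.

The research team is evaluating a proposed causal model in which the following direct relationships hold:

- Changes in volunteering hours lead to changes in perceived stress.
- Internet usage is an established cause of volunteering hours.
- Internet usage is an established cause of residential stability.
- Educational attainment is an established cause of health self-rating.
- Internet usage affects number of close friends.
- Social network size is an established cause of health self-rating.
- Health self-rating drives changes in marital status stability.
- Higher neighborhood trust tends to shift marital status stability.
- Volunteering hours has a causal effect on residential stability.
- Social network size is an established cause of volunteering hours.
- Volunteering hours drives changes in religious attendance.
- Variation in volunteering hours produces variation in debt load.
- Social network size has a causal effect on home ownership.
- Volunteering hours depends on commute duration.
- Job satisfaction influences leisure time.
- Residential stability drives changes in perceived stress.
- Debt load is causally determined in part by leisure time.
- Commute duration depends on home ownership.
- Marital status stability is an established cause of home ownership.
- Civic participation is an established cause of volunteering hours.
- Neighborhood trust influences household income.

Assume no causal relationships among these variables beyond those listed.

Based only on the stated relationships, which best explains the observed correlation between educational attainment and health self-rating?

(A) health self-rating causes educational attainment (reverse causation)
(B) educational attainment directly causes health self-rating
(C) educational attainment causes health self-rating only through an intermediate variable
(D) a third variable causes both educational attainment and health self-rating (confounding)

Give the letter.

B

There is a stated direct causal link educational attainment → health self-rating, and no variable causes both educational attainment and health self-rating, so the correlation reflects direct causation.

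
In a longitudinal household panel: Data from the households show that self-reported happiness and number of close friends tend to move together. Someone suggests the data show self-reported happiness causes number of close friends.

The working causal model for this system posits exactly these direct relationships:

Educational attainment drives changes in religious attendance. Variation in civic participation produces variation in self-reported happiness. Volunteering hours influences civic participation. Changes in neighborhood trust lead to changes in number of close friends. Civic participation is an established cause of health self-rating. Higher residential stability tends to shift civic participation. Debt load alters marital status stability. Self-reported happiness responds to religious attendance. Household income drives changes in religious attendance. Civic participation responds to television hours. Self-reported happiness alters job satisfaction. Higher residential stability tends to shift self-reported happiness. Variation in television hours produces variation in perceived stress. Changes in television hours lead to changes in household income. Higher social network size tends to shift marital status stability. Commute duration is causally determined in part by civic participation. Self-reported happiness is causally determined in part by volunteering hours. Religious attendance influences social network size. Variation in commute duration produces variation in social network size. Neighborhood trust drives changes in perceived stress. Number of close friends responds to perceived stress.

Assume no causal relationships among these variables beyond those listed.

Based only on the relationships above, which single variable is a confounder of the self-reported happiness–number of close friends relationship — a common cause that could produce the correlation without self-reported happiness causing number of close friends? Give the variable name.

Television hours has a causal path to self-reported happiness (television hours → civic participation → self-reported happiness) and a separate causal path to number of close friends (television hours → perceived stress → number of close friends), so it is a common cause of both.
No stated relationship gives self-reported happiness a causal route to number of close friends, so the correlation is explained by the shared upstream cause rather than a direct effect.

television hours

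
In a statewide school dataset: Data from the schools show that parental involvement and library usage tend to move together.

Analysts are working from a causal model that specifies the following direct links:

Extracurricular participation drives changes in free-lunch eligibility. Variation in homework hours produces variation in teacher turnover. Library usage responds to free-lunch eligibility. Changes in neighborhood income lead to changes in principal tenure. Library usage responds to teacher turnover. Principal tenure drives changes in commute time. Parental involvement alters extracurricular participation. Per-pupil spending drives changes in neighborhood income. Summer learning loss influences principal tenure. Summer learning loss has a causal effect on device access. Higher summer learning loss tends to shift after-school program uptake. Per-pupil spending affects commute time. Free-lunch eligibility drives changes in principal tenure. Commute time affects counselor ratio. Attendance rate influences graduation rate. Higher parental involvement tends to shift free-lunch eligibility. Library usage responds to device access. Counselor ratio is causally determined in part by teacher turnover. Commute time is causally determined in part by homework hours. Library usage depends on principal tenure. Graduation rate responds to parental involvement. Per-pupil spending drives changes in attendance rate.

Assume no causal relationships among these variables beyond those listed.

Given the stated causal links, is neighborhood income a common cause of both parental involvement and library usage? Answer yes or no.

Neighborhood income has no stated causal path to parental involvement. A confounder must cause both variables, so neighborhood income does not qualify.

no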